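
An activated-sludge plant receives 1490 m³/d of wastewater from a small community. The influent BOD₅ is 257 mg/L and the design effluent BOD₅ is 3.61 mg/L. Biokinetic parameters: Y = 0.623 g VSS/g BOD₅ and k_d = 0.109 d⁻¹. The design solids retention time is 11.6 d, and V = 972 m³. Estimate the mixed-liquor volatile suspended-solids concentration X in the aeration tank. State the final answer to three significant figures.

X ≈ 1240 mg/L

From V·X·(1 + k_d·θ_c) = Y·Q·(S₀ − S)·θ_c: X = 0.623 × 1490 × (257 − 3.61) × 11.6 / [972 × (1 + 0.109 × 11.6)] = 1240 mg/L.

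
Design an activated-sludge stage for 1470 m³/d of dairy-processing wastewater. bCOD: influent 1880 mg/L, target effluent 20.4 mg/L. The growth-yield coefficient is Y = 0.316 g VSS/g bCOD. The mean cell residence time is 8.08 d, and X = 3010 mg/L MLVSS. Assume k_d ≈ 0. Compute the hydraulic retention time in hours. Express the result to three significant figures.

V·X = Y·Q·ΔS·θ_c gives V = 0.316 × 1470 × (1880 − 20.4) × 8.08 / 3010 = 2319 m³.
Hydraulic retention time τ = V/Q = 2319 / 1470 = 1.577 d = 37.86 h.

τ ≈ 37.9 h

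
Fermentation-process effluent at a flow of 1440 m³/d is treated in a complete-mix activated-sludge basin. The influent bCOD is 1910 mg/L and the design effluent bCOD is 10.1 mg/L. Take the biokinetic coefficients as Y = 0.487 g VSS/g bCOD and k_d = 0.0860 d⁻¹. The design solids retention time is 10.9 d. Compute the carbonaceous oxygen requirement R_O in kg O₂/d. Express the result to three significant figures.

The observed yield is Y_obs = Y/(1 + k_d·θ_c) = 0.487 / (1 + 0.0860 × 10.9) = 0.487 / 1.937 = 0.2514 g VSS per g bCOD removed.
Mass of bCOD removed per day: Q(S₀ − S) = 1440 × 1900 g/m³ = 2736 kg/d.
Biomass synthesised: P_X = Y_obs × 2736 = 687.7 kg VSS/d.
R_O = Q·ΔS − 1.42 P_X = 2736 − 976.5 = 1759 kg O₂/d.

R_O ≈ 1760 kg O₂/d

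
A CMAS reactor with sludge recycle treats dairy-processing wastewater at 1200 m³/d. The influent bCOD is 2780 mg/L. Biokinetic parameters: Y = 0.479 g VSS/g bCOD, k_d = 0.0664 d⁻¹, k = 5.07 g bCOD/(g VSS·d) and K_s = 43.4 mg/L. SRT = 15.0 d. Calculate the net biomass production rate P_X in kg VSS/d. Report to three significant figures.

P_X ≈ 800 kg VSS/d

From the Monod/SRT balance for a CMAS, S = K_s·(1+k_d θ_c)/[θ_c·(Y k − k_d) − 1] = 43.4 × (1 + 0.0664 × 15.0) / [15.0 × (0.479 × 5.07 − 0.0664) − 1] = 86.63 / 34.43 = 2.516 mg/L.
Y_obs = Y / (1 + k_d θ_c) = 0.479 / (1 + 0.0664 × 15.0) = 0.479 / 1.996 = 0.2400.
Q·(S₀ − S) = 1200 × (2780 − 2.52) × 10⁻³ = 3333 kg/d removed.
Biomass produced: P_X = Y_obs·Q·ΔS = 0.2400 × 3333 ≈ 799.8 kg VSS/d.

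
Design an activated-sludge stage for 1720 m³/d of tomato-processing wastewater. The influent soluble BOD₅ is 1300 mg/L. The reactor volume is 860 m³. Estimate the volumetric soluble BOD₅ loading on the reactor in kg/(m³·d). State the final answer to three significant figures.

Applied soluble BOD₅ load per unit volume = Q·S₀/V = (1720 × 1300/1000)/860.0 = 2.600 kg soluble BOD₅·m⁻³·d⁻¹.

L_v ≈ 2.60 kg soluble BOD₅/(m³·d)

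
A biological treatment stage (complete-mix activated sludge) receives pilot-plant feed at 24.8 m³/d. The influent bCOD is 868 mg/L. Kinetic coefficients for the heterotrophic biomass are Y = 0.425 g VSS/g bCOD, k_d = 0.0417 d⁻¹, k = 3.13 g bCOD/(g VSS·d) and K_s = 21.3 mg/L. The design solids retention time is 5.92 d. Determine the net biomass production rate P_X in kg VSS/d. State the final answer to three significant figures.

P_X ≈ 7.30 kg VSS/d

For a completely mixed reactor with recycle the Lawrence–McCarty relation gives S = K_s·(1 + k_d·θ_c) / [θ_c·(Y·k − k_d) − 1] = 21.3 × (1 + 0.0417 × 5.92) / [5.92 × (0.425 × 3.13 − 0.0417) − 1] = 26.56 / 6.628 = 4.007 mg/L.
Y_obs = Y / (1 + k_d θ_c) = 0.425 / (1 + 0.0417 × 5.92) = 0.425 / 1.247 = 0.3409.
Substrate removed = Q·(S₀ − S) = 24.8 m³/d × (868 − 4.01) g/m³ = 2.14×10^4 g/d = 21.43 kg/d.
P_X = Y_obs · Q(S₀ − S) = 0.3409 × 21.43 = 7.303 kg VSS/d.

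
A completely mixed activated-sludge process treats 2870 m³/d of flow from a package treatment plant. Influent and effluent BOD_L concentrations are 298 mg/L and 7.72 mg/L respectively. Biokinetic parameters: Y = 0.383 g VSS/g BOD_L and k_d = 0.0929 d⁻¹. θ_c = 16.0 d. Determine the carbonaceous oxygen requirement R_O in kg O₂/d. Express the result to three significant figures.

R_O ≈ 651 kg O₂/d

Observed yield with endogenous decay: Y_obs = Y / (1 + k_d·θ_c) = 0.383 / (1 + 0.0929 × 16.0) = 0.383 / 2.486 = 0.1540 g VSS/g BOD_L.
Q·(S₀ − S) = 2870 × (298 − 7.72) × 10⁻³ = 833.1 kg/d removed.
Biomass synthesised: P_X = Y_obs × 833.1 = 128.3 kg VSS/d.
Carbonaceous O₂ demand = substrate oxidised − cell-mass equivalent = 833.1 − 1.42 × 128.3 = 650.9 kg O₂/d.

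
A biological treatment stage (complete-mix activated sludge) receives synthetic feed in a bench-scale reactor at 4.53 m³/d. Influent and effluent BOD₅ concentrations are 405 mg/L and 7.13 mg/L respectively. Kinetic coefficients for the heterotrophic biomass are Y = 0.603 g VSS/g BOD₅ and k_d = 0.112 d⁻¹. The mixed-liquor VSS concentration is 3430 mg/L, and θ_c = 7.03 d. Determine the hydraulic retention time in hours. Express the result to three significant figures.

τ ≈ 6.60 h

Rearranging the biomass balance for a CMAS with decay, V = Y·Q·ΔS·θ_c / [X·(1+k_d θ_c)] = 0.603 × 4.53 × (405 − 7.13) × 7.03 / [3430 × (1 + 0.112 × 7.03)] = 7.64×10^3 / 6131 = 1.246 m³.
Hydraulic retention time τ = V/Q = 1.246 / 4.53 = 0.2751 d = 6.603 h.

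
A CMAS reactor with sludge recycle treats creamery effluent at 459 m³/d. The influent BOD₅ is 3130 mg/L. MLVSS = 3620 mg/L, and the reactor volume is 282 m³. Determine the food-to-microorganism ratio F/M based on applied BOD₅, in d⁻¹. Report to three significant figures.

Food-to-microorganism ratio F/M = Q S₀ / (V X) = 459 × 3130 / (282.0 × 3620) = 1.407 d⁻¹.

F/M ≈ 1.41 d⁻¹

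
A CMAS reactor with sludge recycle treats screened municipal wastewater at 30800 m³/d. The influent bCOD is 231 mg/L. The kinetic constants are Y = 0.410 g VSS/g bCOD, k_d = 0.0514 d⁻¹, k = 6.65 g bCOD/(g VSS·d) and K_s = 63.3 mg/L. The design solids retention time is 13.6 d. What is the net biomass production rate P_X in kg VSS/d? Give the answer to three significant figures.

P_X ≈ 1690 kg VSS/d

For a completely mixed reactor with recycle the Lawrence–McCarty relation gives S = K_s·(1 + k_d·θ_c) / [θ_c·(Y·k − k_d) − 1] = 63.3 × (1 + 0.0514 × 13.6) / [13.6 × (0.410 × 6.65 − 0.0514) − 1] = 107.5 / 35.38 = 3.040 mg/L.
Observed yield with endogenous decay: Y_obs = Y / (1 + k_d·θ_c) = 0.410 / (1 + 0.0514 × 13.6) = 0.410 / 1.699 = 0.2413 g VSS/g bCOD.
Substrate removed = Q·(S₀ − S) = 30800 m³/d × (231 − 3.04) g/m³ = 7.02×10^6 g/d = 7021 kg/d.
So the net sludge growth is P_X = 0.2413 × 7021 = 1694 kg VSS/d.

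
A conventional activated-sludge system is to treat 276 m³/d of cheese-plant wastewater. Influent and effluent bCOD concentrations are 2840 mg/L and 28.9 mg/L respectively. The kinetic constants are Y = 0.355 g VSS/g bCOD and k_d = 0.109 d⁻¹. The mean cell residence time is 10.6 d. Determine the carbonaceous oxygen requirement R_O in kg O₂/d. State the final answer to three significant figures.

Observed yield with endogenous decay: Y_obs = Y / (1 + k_d·θ_c) = 0.355 / (1 + 0.109 × 10.6) = 0.355 / 2.155 = 0.1647 g VSS/g bCOD.
Substrate removed = Q·(S₀ − S) = 276 m³/d × (2840 − 28.9) g/m³ = 7.76×10^5 g/d = 775.9 kg/d.
Biomass synthesised: P_X = Y_obs × 775.9 = 127.8 kg VSS/d.
R_O = Q·ΔS − 1.42 P_X = 775.9 − 181.5 = 594.4 kg O₂/d.

R_O ≈ 594 kg O₂/d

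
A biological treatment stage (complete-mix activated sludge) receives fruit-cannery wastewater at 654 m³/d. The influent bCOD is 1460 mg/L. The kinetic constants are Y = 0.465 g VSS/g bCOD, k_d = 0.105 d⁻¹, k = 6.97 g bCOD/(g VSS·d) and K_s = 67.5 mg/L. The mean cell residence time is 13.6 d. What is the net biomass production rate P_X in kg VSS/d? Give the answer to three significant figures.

From the Monod/SRT balance for a CMAS, S = K_s·(1+k_d θ_c)/[θ_c·(Y k − k_d) − 1] = 67.5 × (1 + 0.105 × 13.6) / [13.6 × (0.465 × 6.97 − 0.105) − 1] = 163.9 / 41.65 = 3.935 mg/L.
Y_obs = Y / (1 + k_d θ_c) = 0.465 / (1 + 0.105 × 13.6) = 0.465 / 2.428 = 0.1915.
Q·(S₀ − S) = 654 × (1460 − 3.93) × 10⁻³ = 952.3 kg/d removed.
Biomass produced: P_X = Y_obs·Q·ΔS = 0.1915 × 952.3 ≈ 182.4 kg VSS/d.

P_X ≈ 182 kg VSS/d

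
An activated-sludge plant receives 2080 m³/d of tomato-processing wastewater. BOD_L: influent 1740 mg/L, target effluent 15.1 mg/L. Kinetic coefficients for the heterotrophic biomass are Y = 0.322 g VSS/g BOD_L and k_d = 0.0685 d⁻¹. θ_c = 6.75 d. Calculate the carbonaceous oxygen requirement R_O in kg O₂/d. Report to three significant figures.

R_O ≈ 2470 kg O₂/d

Observed yield with endogenous decay: Y_obs = Y / (1 + k_d·θ_c) = 0.322 / (1 + 0.0685 × 6.75) = 0.322 / 1.462 = 0.2202 g VSS/g BOD_L.
ΔS = 1740 − 15.1 = 1725 mg/L, so the substrate removal rate is 2080 × 1725/1000 = 3588 kg BOD_L/d.
P_X = Y_obs·Q·(S₀ − S) = 0.2202 × 3588 = 790.0 kg VSS/d.
R_O = Q·ΔS − 1.42 P_X = 3588 − 1122 = 2466 kg O₂/d.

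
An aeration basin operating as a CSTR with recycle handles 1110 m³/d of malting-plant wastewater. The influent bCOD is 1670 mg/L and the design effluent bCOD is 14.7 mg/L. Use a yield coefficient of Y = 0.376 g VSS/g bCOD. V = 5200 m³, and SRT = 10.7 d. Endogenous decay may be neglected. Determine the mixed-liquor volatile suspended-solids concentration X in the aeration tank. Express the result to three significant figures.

Without decay, X = Y Q (S₀−S) θ_c / V = 0.376 × 1110 × (1670 − 14.7) × 10.7 / 5200 = 1422 mg/L.

X ≈ 1420 mg/L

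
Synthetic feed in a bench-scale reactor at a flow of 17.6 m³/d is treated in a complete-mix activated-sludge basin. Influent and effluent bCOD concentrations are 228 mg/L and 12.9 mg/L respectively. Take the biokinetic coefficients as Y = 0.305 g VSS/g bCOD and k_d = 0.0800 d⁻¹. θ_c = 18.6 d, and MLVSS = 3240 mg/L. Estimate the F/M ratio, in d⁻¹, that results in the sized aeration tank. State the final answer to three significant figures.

From the SRT design equation V = Y Q (S₀−S) θ_c / [X (1 + k_d θ_c)] = 0.305 × 17.6 × (228 − 12.9) × 18.6 / [3240 × (1 + 0.0800 × 18.6)] = 2.15×10^4 / 8061 = 2.664 m³.
Food-to-microorganism ratio F/M = Q S₀ / (V X) = 17.6 × 228 / (2.664 × 3240) = 0.4649 d⁻¹.

F/M ≈ 0.465 d⁻¹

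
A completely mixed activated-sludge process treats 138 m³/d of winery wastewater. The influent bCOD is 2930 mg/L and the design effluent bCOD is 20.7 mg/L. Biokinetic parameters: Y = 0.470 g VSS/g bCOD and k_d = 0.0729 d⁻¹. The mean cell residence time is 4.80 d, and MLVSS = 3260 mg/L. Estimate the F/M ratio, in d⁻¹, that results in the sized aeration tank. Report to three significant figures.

Rearranging the biomass balance for a CMAS with decay, V = Y·Q·ΔS·θ_c / [X·(1+k_d θ_c)] = 0.470 × 138 × (2930 − 20.7) × 4.80 / [3260 × (1 + 0.0729 × 4.80)] = 9.06×10^5 / 4401 = 205.8 m³.
F/M = Q·S₀ / (V·X) = 138 × 2930 / (205.8 × 3260) = 0.6026 g bCOD·(g VSS·d)⁻¹.

F/M ≈ 0.603 d⁻¹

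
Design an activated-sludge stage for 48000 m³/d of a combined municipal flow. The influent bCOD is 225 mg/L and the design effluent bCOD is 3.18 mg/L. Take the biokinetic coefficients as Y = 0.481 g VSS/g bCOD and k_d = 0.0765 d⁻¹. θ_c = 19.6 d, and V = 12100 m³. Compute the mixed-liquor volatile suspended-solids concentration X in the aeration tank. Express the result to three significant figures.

X ≈ 3320 mg/L

X = Y·Q·ΔS·θ_c / [V·(1 + k_d θ_c)] = 0.481 × 48000 × (225 − 3.18) × 19.6 / [12100 × (1 + 0.0765 × 19.6)] = 3319 mg/L.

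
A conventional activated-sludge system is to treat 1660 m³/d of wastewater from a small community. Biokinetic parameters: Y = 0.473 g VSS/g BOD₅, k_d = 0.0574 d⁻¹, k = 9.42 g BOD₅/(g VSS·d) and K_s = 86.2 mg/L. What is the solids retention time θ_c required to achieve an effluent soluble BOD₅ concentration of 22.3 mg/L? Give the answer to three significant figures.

θ_c ≈ 1.16 d

From 1/θ_c = Y·k·S/(K_s + S) − k_d: Y·k·S/(K_s+S) = 0.473 × 9.42 × 22.3 / (86.2 + 22.3) = 0.9158 d⁻¹.
θ_c = 1/(μ − k_d) = 1/(0.9158 − 0.0574) = 1/0.8584 = 1.165 d.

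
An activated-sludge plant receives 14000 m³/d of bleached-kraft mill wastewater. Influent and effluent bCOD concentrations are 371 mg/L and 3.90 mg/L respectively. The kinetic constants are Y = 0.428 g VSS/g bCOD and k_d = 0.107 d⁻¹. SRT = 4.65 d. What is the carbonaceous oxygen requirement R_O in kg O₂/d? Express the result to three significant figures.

Observed yield with endogenous decay: Y_obs = Y / (1 + k_d·θ_c) = 0.428 / (1 + 0.107 × 4.65) = 0.428 / 1.498 = 0.2858 g VSS/g bCOD.
Substrate removed = Q·(S₀ − S) = 14000 m³/d × (371 − 3.90) g/m³ = 5.14×10^6 g/d = 5139 kg/d.
Biomass synthesised: P_X = Y_obs × 5139 = 1469 kg VSS/d.
R_O = Q·(S₀ − S) − 1.42·P_X = 5139 − 1.42 × 1469 = 3054 kg O₂/d.

R_O ≈ 3050 kg O₂/d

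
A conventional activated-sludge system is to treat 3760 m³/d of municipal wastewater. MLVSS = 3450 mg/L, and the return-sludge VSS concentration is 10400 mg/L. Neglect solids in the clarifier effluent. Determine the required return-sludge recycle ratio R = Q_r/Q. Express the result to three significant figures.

R = Q_r/Q = X/(X_r − X) = 3450 / (10400 − 3450) = 0.4964.

R ≈ 0.496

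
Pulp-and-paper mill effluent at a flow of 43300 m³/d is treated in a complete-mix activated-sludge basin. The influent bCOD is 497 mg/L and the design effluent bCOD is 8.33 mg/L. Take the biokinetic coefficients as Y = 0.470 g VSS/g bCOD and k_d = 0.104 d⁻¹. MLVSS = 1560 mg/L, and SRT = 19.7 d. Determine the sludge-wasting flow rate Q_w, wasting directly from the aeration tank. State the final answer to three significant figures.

From the SRT design equation V = Y Q (S₀−S) θ_c / [X (1 + k_d θ_c)] = 0.470 × 43300 × (497 − 8.33) × 19.7 / [1560 × (1 + 0.104 × 19.7)] = 1.96×10^8 / 4756 = 41192 m³.
With mixed-liquor wasting, θ_c = V/Q_w, so Q_w = V/θ_c = 41192/19.7 = 2091 m³/d.

Q_w ≈ 2090 m³/d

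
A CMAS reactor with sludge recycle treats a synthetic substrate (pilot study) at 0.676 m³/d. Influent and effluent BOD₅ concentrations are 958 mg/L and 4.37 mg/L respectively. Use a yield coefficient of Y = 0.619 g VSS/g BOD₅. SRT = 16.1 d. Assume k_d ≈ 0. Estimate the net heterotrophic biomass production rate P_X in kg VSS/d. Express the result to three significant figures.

Since k_d ≈ 0, Y_obs = Y = 0.619 g VSS/g BOD₅.
Mass of BOD₅ removed per day: Q(S₀ − S) = 0.676 × 953.6 g/m³ = 0.6447 kg/d.
Biomass produced: P_X = Y_obs·Q·ΔS = 0.6190 × 0.6447 ≈ 0.3990 kg VSS/d.

P_X ≈ 0.399 kg VSS/d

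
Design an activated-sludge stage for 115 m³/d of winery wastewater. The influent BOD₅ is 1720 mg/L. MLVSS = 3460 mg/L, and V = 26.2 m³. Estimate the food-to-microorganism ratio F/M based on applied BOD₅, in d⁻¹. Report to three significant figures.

F/M = Q·S₀ / (V·X) = 115 × 1720 / (26.20 × 3460) = 2.182 g BOD₅·(g VSS·d)⁻¹.

F/M ≈ 2.18 d⁻¹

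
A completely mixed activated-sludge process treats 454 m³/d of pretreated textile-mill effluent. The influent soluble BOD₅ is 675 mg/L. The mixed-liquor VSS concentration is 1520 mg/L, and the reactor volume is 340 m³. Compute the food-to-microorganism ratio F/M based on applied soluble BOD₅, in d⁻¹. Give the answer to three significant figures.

Food-to-microorganism ratio F/M = Q S₀ / (V X) = 454 × 675 / (340.0 × 1520) = 0.5930 d⁻¹.

F/M ≈ 0.593 d⁻¹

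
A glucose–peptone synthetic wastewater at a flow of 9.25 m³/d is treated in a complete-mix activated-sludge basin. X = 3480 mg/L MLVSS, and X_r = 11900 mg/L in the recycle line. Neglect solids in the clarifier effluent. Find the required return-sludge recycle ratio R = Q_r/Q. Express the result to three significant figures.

R = Q_r/Q = X/(X_r − X) = 3480 / (11900 − 3480) = 0.4133.

R ≈ 0.413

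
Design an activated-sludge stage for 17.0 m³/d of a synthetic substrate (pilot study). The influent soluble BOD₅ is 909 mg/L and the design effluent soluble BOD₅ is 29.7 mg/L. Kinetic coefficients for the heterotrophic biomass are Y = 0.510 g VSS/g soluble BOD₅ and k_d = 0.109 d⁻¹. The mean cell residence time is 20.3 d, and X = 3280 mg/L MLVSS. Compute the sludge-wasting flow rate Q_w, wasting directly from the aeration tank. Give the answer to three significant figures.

Q_w ≈ 0.723 m³/d

Rearranging the biomass balance for a CMAS with decay, V = Y·Q·ΔS·θ_c / [X·(1+k_d θ_c)] = 0.510 × 17.0 × (909 − 29.7) × 20.3 / [3280 × (1 + 0.109 × 20.3)] = 1.55×10^5 / 10538 = 14.69 m³.
Wasting from the aeration tank: Q_w = V / θ_c = 14.69 / 20.3 = 0.7235 m³/d.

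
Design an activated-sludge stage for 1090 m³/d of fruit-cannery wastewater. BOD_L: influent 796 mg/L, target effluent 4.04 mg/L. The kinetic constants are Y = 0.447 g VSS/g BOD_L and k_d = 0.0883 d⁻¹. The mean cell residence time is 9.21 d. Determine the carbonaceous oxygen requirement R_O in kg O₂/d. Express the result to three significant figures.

R_O ≈ 561 kg O₂/d

Correct the yield for decay: Y_obs = Y/(1 + k_d θ_c) = 0.447 / (1 + 0.0883 × 9.21) = 0.447 / 1.813 = 0.2465.
Q·(S₀ − S) = 1090 × (796 − 4.04) × 10⁻³ = 863.2 kg/d removed.
Biomass synthesised: P_X = Y_obs × 863.2 = 212.8 kg VSS/d.
R_O = Q·(S₀ − S) − 1.42·P_X = 863.2 − 1.42 × 212.8 = 561.1 kg O₂/d.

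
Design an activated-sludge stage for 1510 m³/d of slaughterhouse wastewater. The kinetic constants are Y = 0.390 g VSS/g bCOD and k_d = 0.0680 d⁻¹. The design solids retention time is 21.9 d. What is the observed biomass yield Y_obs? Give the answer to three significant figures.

The observed yield is Y_obs = Y/(1 + k_d·θ_c) = 0.390 / (1 + 0.0680 × 21.9) = 0.390 / 2.489 = 0.1567 g VSS per g bCOD removed.

Y_obs ≈ 0.157 g VSS/g bCOD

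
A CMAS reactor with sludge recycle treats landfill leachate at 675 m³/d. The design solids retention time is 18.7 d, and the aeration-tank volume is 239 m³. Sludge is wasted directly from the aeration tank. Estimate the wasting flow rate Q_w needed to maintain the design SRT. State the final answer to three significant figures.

For wasting at MLVSS concentration, Q_w = V/θ_c = 239.0/18.7 = 12.78 m³/d.

Q_w ≈ 12.8 m³/d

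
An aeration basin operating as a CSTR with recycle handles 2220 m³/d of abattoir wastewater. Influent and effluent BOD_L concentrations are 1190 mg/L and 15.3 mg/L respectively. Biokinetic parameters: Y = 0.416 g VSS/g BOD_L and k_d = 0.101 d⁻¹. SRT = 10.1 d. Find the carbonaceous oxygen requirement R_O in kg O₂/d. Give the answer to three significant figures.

R_O ≈ 1850 kg O₂/d

Observed yield with endogenous decay: Y_obs = Y / (1 + k_d·θ_c) = 0.416 / (1 + 0.101 × 10.1) = 0.416 / 2.020 = 0.2059 g VSS/g BOD_L.
Q·(S₀ − S) = 2220 × (1190 − 15.3) × 10⁻³ = 2608 kg/d removed.
Biomass synthesised: P_X = Y_obs × 2608 = 537.0 kg VSS/d.
Carbonaceous O₂ demand = substrate oxidised − cell-mass equivalent = 2608 − 1.42 × 537.0 = 1845 kg O₂/d.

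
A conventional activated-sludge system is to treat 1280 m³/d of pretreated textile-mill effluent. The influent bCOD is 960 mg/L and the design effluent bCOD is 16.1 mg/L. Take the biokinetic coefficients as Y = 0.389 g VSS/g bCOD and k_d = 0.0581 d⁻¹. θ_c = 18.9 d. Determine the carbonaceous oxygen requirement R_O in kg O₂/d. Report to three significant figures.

R_O ≈ 890 kg O₂/d

Correct the yield for decay: Y_obs = Y/(1 + k_d θ_c) = 0.389 / (1 + 0.0581 × 18.9) = 0.389 / 2.098 = 0.1854.
Mass of bCOD removed per day: Q(S₀ − S) = 1280 × 943.9 g/m³ = 1208 kg/d.
Biomass synthesised: P_X = Y_obs × 1208 = 224.0 kg VSS/d.
Carbonaceous O₂ demand = substrate oxidised − cell-mass equivalent = 1208 − 1.42 × 224.0 = 890.1 kg O₂/d.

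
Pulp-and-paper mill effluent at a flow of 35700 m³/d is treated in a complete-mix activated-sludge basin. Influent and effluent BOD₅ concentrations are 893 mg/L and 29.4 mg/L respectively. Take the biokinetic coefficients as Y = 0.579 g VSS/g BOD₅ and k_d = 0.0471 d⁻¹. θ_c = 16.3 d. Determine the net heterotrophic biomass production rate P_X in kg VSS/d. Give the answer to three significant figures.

P_X ≈ 10100 kg VSS/d

Observed yield with endogenous decay: Y_obs = Y / (1 + k_d·θ_c) = 0.579 / (1 + 0.0471 × 16.3) = 0.579 / 1.768 = 0.3275 g VSS/g BOD₅.
Mass of BOD₅ removed per day: Q(S₀ − S) = 35700 × 863.6 g/m³ = 30831 kg/d.
Biomass produced: P_X = Y_obs·Q·ΔS = 0.3275 × 30831 ≈ 10098 kg VSS/d.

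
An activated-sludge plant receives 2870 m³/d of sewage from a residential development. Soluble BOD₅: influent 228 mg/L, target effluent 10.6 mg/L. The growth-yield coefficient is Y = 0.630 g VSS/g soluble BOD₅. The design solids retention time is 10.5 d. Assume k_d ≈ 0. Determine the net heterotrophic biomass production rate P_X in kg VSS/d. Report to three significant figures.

P_X ≈ 393 kg VSS/d

Since k_d ≈ 0, Y_obs = Y = 0.630 g VSS/g soluble BOD₅.
Mass of soluble BOD₅ removed per day: Q(S₀ − S) = 2870 × 217.4 g/m³ = 623.9 kg/d.
Net biomass production P_X = Y_obs × Q·(S₀ − S) = 0.6300 × 623.9 = 393.1 kg VSS/d.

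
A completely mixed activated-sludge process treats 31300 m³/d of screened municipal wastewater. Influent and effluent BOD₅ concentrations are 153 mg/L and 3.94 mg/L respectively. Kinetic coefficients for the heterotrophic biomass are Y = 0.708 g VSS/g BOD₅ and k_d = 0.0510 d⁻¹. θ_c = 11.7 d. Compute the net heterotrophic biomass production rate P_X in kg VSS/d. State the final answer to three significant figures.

Observed yield with endogenous decay: Y_obs = Y / (1 + k_d·θ_c) = 0.708 / (1 + 0.0510 × 11.7) = 0.708 / 1.597 = 0.4434 g VSS/g BOD₅.
Q·(S₀ − S) = 31300 × (153 − 3.94) × 10⁻³ = 4666 kg/d removed.
Net biomass production P_X = Y_obs × Q·(S₀ − S) = 0.4434 × 4666 = 2069 kg VSS/d.

P_X ≈ 2070 kg VSS/d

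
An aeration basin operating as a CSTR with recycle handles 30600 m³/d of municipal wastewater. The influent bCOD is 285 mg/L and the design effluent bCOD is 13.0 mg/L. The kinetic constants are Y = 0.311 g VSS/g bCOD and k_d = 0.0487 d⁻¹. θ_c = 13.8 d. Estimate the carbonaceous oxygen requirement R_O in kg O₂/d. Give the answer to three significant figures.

Y_obs = Y / (1 + k_d θ_c) = 0.311 / (1 + 0.0487 × 13.8) = 0.311 / 1.672 = 0.1860.
Mass of bCOD removed per day: Q(S₀ − S) = 30600 × 272.0 g/m³ = 8323 kg/d.
Biomass synthesised: P_X = Y_obs × 8323 = 1548 kg VSS/d.
R_O = Q·(S₀ − S) − 1.42·P_X = 8323 − 1.42 × 1548 = 6125 kg O₂/d.

R_O ≈ 6120 kg O₂/d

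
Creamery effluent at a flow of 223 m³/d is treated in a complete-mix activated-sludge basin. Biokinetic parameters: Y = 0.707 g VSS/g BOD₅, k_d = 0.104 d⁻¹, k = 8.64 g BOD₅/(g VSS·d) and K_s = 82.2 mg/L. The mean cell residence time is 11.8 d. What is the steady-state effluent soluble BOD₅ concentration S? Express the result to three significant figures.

For a completely mixed reactor with recycle the Lawrence–McCarty relation gives S = K_s·(1 + k_d·θ_c) / [θ_c·(Y·k − k_d) − 1] = 82.2 × (1 + 0.104 × 11.8) / [11.8 × (0.707 × 8.64 − 0.104) − 1] = 183.1 / 69.85 = 2.621 mg/L.

S ≈ 2.62 mg/L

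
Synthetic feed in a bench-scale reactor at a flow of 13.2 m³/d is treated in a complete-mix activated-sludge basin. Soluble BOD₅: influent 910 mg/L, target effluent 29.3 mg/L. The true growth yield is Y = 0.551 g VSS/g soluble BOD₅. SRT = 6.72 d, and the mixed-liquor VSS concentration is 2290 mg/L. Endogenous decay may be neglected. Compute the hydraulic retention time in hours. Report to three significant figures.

V·X = Y·Q·ΔS·θ_c gives V = 0.551 × 13.2 × (910 − 29.3) × 6.72 / 2290 = 18.80 m³.
τ = V/Q = 18.80/13.2 = 1.424 d, or 34.18 h.

τ ≈ 34.2 h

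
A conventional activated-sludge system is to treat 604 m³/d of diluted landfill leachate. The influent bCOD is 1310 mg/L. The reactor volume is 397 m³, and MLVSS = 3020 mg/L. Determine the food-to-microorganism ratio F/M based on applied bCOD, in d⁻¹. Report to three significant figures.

F/M = applied load / biomass = Q·S₀/(V·X) = 604 × 1310 / (397.0 × 3020) = 0.6599 d⁻¹.

F/M ≈ 0.660 d⁻¹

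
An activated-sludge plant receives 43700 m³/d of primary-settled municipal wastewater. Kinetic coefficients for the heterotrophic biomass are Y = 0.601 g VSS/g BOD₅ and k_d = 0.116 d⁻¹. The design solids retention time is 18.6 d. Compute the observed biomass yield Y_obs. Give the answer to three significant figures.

Y_obs ≈ 0.190 g VSS/g BOD₅

The observed yield is Y_obs = Y/(1 + k_d·θ_c) = 0.601 / (1 + 0.116 × 18.6) = 0.601 / 3.158 = 0.1903 g VSS per g BOD₅ removed.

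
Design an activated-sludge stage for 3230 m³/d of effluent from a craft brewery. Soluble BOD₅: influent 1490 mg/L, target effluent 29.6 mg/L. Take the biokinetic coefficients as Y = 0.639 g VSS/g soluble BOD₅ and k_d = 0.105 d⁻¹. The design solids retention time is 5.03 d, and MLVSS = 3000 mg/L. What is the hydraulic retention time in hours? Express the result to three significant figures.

τ ≈ 24.6 h

From the SRT design equation V = Y Q (S₀−S) θ_c / [X (1 + k_d θ_c)] = 0.639 × 3230 × (1490 − 29.6) × 5.03 / [3000 × (1 + 0.105 × 5.03)] = 1.52×10^7 / 4584 = 3307 m³.
Hydraulic retention time τ = V/Q = 3307 / 3230 = 1.024 d = 24.57 h.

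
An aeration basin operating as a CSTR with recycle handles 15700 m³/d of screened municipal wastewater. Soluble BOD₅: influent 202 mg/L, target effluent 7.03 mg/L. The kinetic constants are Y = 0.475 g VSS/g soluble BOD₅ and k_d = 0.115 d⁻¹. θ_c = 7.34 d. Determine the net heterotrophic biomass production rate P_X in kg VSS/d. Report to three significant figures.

Correct the yield for decay: Y_obs = Y/(1 + k_d θ_c) = 0.475 / (1 + 0.115 × 7.34) = 0.475 / 1.844 = 0.2576.
ΔS = 202 − 7.03 = 195.0 mg/L, so the substrate removal rate is 15700 × 195.0/1000 = 3061 kg soluble BOD₅/d.
P_X = Y_obs · Q(S₀ − S) = 0.2576 × 3061 = 788.5 kg VSS/d.

P_X ≈ 788 kg VSS/d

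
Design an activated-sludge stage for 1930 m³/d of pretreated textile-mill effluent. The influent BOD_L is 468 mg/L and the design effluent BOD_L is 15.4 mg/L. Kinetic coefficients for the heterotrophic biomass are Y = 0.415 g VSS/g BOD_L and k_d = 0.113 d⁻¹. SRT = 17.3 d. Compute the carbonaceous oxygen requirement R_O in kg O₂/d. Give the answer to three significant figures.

R_O ≈ 699 kg O₂/d

Observed yield with endogenous decay: Y_obs = Y / (1 + k_d·θ_c) = 0.415 / (1 + 0.113 × 17.3) = 0.415 / 2.955 = 0.1404 g VSS/g BOD_L.
Mass of BOD_L removed per day: Q(S₀ − S) = 1930 × 452.6 g/m³ = 873.5 kg/d.
Net sludge production P_X = 0.1404 × 873.5 = 122.7 kg VSS/d.
R_O = Q·ΔS − 1.42 P_X = 873.5 − 174.2 = 699.3 kg O₂/d.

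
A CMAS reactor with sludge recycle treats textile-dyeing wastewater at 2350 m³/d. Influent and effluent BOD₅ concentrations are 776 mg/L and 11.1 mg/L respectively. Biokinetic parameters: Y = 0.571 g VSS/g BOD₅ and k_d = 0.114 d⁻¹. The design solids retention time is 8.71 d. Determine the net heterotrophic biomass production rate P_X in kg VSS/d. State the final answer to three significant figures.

Correct the yield for decay: Y_obs = Y/(1 + k_d θ_c) = 0.571 / (1 + 0.114 × 8.71) = 0.571 / 1.993 = 0.2865.
Substrate removed = Q·(S₀ − S) = 2350 m³/d × (776 − 11.1) g/m³ = 1.8×10^6 g/d = 1798 kg/d.
P_X = Y_obs · Q(S₀ − S) = 0.2865 × 1798 = 515.0 kg VSS/d.

P_X ≈ 515 kg VSS/d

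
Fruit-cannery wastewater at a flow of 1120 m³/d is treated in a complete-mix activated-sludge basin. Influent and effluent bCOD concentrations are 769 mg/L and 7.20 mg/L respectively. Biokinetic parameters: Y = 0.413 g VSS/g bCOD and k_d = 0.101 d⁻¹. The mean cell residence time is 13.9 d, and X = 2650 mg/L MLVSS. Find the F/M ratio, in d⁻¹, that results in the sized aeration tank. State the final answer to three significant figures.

From the SRT design equation V = Y Q (S₀−S) θ_c / [X (1 + k_d θ_c)] = 0.413 × 1120 × (769 − 7.20) × 13.9 / [2650 × (1 + 0.101 × 13.9)] = 4.9×10^6 / 6370 = 768.9 m³.
Food-to-microorganism ratio F/M = Q S₀ / (V X) = 1120 × 769 / (768.9 × 2650) = 0.4227 d⁻¹.

F/M ≈ 0.423 d⁻¹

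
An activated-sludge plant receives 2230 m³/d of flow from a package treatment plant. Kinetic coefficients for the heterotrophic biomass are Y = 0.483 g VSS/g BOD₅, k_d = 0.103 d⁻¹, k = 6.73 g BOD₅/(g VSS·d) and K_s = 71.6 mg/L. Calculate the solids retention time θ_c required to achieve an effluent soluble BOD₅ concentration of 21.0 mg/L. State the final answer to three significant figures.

From 1/θ_c = Y·k·S/(K_s + S) − k_d: Y·k·S/(K_s+S) = 0.483 × 6.73 × 21.0 / (71.6 + 21.0) = 0.7372 d⁻¹.
1/θ_c = 0.7372 − 0.103 = 0.6342 d⁻¹, so θ_c = 1.577 d.

θ_c ≈ 1.58 d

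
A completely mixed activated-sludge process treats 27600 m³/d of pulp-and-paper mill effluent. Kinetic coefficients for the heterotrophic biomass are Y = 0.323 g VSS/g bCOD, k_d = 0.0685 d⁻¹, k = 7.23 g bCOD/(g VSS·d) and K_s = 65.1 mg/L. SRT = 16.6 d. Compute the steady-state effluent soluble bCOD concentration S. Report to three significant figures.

From the Monod/SRT balance for a CMAS, S = K_s·(1+k_d θ_c)/[θ_c·(Y k − k_d) − 1] = 65.1 × (1 + 0.0685 × 16.6) / [16.6 × (0.323 × 7.23 − 0.0685) − 1] = 139.1 / 36.63 = 3.798 mg/L.

S ≈ 3.80 mg/L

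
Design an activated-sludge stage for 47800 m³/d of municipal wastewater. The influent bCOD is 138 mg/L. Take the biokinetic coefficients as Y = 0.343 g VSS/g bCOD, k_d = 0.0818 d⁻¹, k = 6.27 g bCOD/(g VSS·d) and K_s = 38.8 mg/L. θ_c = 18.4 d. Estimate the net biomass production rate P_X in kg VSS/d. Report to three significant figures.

P_X ≈ 886 kg VSS/d

Effluent substrate depends only on kinetics and SRT: S = K_s(1 + k_d θ_c) / [θ_c(Yk − k_d) − 1] = 38.8 × (1 + 0.0818 × 18.4) / [18.4 × (0.343 × 6.27 − 0.0818) − 1] = 97.20 / 37.07 = 2.622 mg/L.
Y_obs = Y / (1 + k_d θ_c) = 0.343 / (1 + 0.0818 × 18.4) = 0.343 / 2.505 = 0.1369.
Substrate removed = Q·(S₀ − S) = 47800 m³/d × (138 − 2.62) g/m³ = 6.47×10^6 g/d = 6471 kg/d.
Net biomass production P_X = Y_obs × Q·(S₀ − S) = 0.1369 × 6471 = 886.0 kg VSS/d.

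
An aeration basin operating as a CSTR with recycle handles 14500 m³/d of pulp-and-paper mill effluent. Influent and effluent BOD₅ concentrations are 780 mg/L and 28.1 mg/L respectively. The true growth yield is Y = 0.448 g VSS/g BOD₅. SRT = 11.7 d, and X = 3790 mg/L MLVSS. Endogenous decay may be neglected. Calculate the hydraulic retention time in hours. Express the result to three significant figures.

τ ≈ 25.0 h

With k_d = 0 the design equation reduces to V = Y Q (S₀−S) θ_c / X = 0.448 × 14500 × (780 − 28.1) × 11.7 / 3790 = 15078 m³.
τ = V/Q = 15078/14500 = 1.040 d, or 24.96 h.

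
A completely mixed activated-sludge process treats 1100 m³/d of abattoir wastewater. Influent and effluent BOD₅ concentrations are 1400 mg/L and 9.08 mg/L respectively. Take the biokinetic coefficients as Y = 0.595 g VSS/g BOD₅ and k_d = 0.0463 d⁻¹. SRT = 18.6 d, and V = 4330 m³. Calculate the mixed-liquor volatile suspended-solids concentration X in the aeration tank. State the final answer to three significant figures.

X ≈ 2100 mg/L

Solving the biomass balance for X: X = Y Q (S₀−S) θ_c / [V (1+k_d θ_c)] = 0.595 × 1100 × (1400 − 9.08) × 18.6 / [4330 × (1 + 0.0463 × 18.6)] = 2101 mg/L.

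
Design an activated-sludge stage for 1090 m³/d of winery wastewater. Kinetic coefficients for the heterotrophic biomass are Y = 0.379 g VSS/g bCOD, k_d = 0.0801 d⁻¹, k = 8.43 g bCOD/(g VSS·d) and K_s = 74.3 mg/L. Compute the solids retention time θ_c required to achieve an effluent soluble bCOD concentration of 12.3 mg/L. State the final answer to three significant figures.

At the target effluent, Y k S/(K_s+S) = 0.379×8.43×12.3/86.60 = 0.4538 d⁻¹.
θ_c = 1/(μ − k_d) = 1/(0.4538 − 0.0801) = 1/0.3737 = 2.676 d.

θ_c ≈ 2.68 d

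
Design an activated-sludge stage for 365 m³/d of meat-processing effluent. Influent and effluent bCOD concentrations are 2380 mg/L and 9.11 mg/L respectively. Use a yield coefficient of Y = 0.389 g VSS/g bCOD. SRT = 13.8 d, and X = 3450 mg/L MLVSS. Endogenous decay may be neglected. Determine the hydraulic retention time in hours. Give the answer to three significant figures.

τ ≈ 88.5 h

V·X = Y·Q·ΔS·θ_c gives V = 0.389 × 365 × (2380 − 9.11) × 13.8 / 3450 = 1347 m³.
τ = V/Q = 1347/365 = 3.689 d, or 88.54 h.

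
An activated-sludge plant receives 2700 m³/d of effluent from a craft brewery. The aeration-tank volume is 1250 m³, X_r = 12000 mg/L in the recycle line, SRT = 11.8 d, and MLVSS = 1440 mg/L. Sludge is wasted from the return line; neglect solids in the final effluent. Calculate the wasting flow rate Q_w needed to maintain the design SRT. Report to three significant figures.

θ_c = V·X/(Q_w·X_r) when wasting from the recycle, so Q_w = V·X/(θ_c·X_r) = 1250 × 1440 / (11.8 × 12000) = 12.71 m³/d.

Q_w ≈ 12.7 m³/d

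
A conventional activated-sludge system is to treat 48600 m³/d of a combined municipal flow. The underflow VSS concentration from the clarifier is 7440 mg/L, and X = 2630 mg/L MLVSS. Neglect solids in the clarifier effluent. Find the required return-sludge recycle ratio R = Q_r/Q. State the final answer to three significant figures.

R ≈ 0.547

Mass balance around the secondary clarifier (neglecting effluent solids): R = X / (X_r − X) = 2630 / (7440 − 2630) = 0.5468.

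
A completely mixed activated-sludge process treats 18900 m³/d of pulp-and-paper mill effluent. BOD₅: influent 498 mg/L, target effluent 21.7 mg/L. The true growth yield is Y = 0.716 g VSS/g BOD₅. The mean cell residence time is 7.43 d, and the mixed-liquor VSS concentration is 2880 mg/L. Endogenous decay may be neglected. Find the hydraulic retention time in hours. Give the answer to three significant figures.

V·X = Y·Q·ΔS·θ_c gives V = 0.716 × 18900 × (498 − 21.7) × 7.43 / 2880 = 16628 m³.
τ = V/Q = 16628/18900 = 0.8798 d, or 21.12 h.

τ ≈ 21.1 h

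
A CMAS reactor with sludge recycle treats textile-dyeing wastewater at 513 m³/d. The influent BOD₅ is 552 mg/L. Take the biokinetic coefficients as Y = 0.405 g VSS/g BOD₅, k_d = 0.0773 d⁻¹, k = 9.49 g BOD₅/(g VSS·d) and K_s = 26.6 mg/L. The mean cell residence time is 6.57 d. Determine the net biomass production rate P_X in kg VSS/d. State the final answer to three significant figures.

P_X ≈ 75.8 kg VSS/d

For a completely mixed reactor with recycle the Lawrence–McCarty relation gives S = K_s·(1 + k_d·θ_c) / [θ_c·(Y·k − k_d) − 1] = 26.6 × (1 + 0.0773 × 6.57) / [6.57 × (0.405 × 9.49 − 0.0773) − 1] = 40.11 / 23.74 = 1.689 mg/L.
Y_obs = Y / (1 + k_d θ_c) = 0.405 / (1 + 0.0773 × 6.57) = 0.405 / 1.508 = 0.2686.
Mass of BOD₅ removed per day: Q(S₀ − S) = 513 × 550.3 g/m³ = 282.3 kg/d.
Biomass produced: P_X = Y_obs·Q·ΔS = 0.2686 × 282.3 ≈ 75.83 kg VSS/d.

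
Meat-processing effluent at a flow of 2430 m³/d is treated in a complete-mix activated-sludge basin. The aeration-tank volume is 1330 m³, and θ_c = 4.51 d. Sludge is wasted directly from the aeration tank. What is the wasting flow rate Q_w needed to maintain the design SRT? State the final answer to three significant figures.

With mixed-liquor wasting, θ_c = V/Q_w, so Q_w = V/θ_c = 1330/4.51 = 294.9 m³/d.

Q_w ≈ 295 m³/d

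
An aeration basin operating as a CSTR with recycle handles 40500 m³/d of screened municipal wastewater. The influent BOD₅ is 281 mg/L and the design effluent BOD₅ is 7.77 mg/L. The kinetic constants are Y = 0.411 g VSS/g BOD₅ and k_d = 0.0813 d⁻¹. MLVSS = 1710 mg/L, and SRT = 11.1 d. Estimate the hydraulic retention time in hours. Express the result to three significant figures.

τ ≈ 9.20 h

From the SRT design equation V = Y Q (S₀−S) θ_c / [X (1 + k_d θ_c)] = 0.411 × 40500 × (281 − 7.77) × 11.1 / [1710 × (1 + 0.0813 × 11.1)] = 5.05×10^7 / 3253 = 15518 m³.
HRT = V/Q = 15518 m³ / 40500 m³·d⁻¹ = 0.3832 d × 24 = 9.196 h.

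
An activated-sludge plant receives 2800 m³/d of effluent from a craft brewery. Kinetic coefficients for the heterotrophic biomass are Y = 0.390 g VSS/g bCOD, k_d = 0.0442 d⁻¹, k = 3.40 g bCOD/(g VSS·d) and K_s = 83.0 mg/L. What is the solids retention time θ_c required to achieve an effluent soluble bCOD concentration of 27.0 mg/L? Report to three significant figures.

θ_c ≈ 3.56 d

At the target effluent, Y k S/(K_s+S) = 0.390×3.40×27.0/110.0 = 0.3255 d⁻¹.
1/θ_c = 0.3255 − 0.0442 = 0.2813 d⁻¹, so θ_c = 3.555 d.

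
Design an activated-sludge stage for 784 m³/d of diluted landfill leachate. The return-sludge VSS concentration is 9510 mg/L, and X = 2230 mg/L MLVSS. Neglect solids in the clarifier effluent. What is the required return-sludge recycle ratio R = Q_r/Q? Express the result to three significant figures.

R ≈ 0.306

Mass balance around the secondary clarifier (neglecting effluent solids): R = X / (X_r − X) = 2230 / (9510 − 2230) = 0.3063.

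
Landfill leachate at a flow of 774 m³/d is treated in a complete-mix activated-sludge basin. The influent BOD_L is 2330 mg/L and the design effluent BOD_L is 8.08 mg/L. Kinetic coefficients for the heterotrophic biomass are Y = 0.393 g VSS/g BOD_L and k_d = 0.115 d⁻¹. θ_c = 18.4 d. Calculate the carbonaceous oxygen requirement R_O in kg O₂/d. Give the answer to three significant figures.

The observed yield is Y_obs = Y/(1 + k_d·θ_c) = 0.393 / (1 + 0.115 × 18.4) = 0.393 / 3.116 = 0.1261 g VSS per g BOD_L removed.
Q·(S₀ − S) = 774 × (2330 − 8.08) × 10⁻³ = 1797 kg/d removed.
Net sludge production P_X = 0.1261 × 1797 = 226.7 kg VSS/d.
R_O = Q·ΔS − 1.42 P_X = 1797 − 321.9 = 1475 kg O₂/d.

R_O ≈ 1480 kg O₂/d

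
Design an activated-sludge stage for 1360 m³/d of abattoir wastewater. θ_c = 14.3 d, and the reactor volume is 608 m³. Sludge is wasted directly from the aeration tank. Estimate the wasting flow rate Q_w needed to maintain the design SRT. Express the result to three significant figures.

With mixed-liquor wasting, θ_c = V/Q_w, so Q_w = V/θ_c = 608.0/14.3 = 42.52 m³/d.

Q_w ≈ 42.5 m³/d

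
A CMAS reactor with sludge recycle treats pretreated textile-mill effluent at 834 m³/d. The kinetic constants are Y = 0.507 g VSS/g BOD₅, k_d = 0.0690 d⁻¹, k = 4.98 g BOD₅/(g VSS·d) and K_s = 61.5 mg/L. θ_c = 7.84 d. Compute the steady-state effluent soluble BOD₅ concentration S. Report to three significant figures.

S ≈ 5.19 mg/L

For a completely mixed reactor with recycle the Lawrence–McCarty relation gives S = K_s·(1 + k_d·θ_c) / [θ_c·(Y·k − k_d) − 1] = 61.5 × (1 + 0.0690 × 7.84) / [7.84 × (0.507 × 4.98 − 0.0690) − 1] = 94.77 / 18.25 = 5.192 mg/L.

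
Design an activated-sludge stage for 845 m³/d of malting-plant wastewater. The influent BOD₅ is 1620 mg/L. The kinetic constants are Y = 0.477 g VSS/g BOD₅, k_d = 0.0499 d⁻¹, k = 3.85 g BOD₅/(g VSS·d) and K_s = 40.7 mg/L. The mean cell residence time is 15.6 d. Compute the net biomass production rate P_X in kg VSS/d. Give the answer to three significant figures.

P_X ≈ 367 kg VSS/d

From the Monod/SRT balance for a CMAS, S = K_s·(1+k_d θ_c)/[θ_c·(Y k − k_d) − 1] = 40.7 × (1 + 0.0499 × 15.6) / [15.6 × (0.477 × 3.85 − 0.0499) − 1] = 72.38 / 26.87 = 2.694 mg/L.
Observed yield with endogenous decay: Y_obs = Y / (1 + k_d·θ_c) = 0.477 / (1 + 0.0499 × 15.6) = 0.477 / 1.778 = 0.2682 g VSS/g BOD₅.
ΔS = 1620 − 2.69 = 1617 mg/L, so the substrate removal rate is 845 × 1617/1000 = 1367 kg BOD₅/d.
Biomass produced: P_X = Y_obs·Q·ΔS = 0.2682 × 1367 ≈ 366.5 kg VSS/d.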